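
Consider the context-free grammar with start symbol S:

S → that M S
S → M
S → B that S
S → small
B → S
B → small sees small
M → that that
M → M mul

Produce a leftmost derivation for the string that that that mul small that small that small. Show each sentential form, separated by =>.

S => B that S => S that S => B that S that S => S that S that S => that M S that S that S => that M mul S that S that S => that that that mul S that S that S => that that that mul small that S that S => that that that mul small that small that S => that that that mul small that small that small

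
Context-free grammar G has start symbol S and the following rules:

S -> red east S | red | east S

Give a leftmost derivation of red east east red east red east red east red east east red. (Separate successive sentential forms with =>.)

S => red east S => red east east S => red east east red east S => red east east red east red east S => red east east red east red east red east S => red east east red east red east red east red east S => red east east red east red east red east red east east S => red east east red east red east red east red east east red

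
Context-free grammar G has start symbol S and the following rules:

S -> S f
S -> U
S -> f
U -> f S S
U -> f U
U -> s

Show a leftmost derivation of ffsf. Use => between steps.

S=>U=>fSS=>ffS=>ffSf=>ffUf=>ffsf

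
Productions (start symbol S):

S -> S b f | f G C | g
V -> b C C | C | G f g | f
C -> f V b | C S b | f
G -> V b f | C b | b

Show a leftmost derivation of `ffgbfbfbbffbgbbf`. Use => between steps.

S => Sbf   [S -> S b f]
Sbf => fGCbf   [S -> f G C]
fGCbf => fCbCbf   [G -> C b]
fCbCbf => fCSbbCbf   [C -> C S b]
fCSbbCbf => ffSbbCbf   [C -> f]
ffSbbCbf => ffSbfbbCbf   [S -> S b f]
ffSbfbbCbf => ffSbfbfbbCbf   [S -> S b f]
ffSbfbfbbCbf => ffgbfbfbbCbf   [S -> g]
ffgbfbfbbCbf => ffgbfbfbbCSbbf   [C -> C S b]
ffgbfbfbbCSbbf => ffgbfbfbbfVbSbbf   [C -> f V b]
ffgbfbfbbfVbSbbf => ffgbfbfbbffbSbbf   [V -> f]
ffgbfbfbbffbSbbf => ffgbfbfbbffbgbbf   [S -> g]

S => Sbf => fGCbf => fCbCbf => fCSbbCbf => ffSbbCbf => ffSbfbbCbf => ffSbfbfbbCbf => ffgbfbfbbCbf => ffgbfbfbbCSbbf => ffgbfbfbbfVbSbbf => ffgbfbfbbffbSbbf => ffgbfbfbbffbgbbf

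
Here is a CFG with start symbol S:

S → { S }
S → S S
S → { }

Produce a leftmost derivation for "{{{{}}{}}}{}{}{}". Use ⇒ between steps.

S ⇒ SS ⇒ SSS ⇒ SSSS ⇒ {S}SSS ⇒ {{S}}SSS ⇒ {{SS}}SSS ⇒ {{{S}S}}SSS ⇒ {{{{}}S}}SSS ⇒ {{{{}}{}}}SSS ⇒ {{{{}}{}}}{}SS ⇒ {{{{}}{}}}{}{}S ⇒ {{{{}}{}}}{}{}{}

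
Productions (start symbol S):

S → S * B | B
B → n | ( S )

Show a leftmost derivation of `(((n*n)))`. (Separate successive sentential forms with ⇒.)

S⇒B⇒(S)⇒(B)⇒((S))⇒((B))⇒(((S)))⇒(((S*B)))⇒(((B*B)))⇒(((n*B)))⇒(((n*n)))

S ⇒ B   [S → B]
B ⇒ (S)   [B → ( S )]
(S) ⇒ (B)   [S → B]
(B) ⇒ ((S))   [B → ( S )]
((S)) ⇒ ((B))   [S → B]
((B)) ⇒ (((S)))   [B → ( S )]
(((S))) ⇒ (((S*B)))   [S → S * B]
(((S*B))) ⇒ (((B*B)))   [S → B]
(((B*B))) ⇒ (((n*B)))   [B → n]
(((n*B))) ⇒ (((n*n)))   [B → n]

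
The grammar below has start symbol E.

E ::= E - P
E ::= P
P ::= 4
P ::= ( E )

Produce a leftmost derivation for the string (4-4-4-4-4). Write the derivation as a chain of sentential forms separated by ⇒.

E ⇒ P ⇒ (E) ⇒ (E-P) ⇒ (E-P-P) ⇒ (E-P-P-P) ⇒ (E-P-P-P-P) ⇒ (P-P-P-P-P) ⇒ (4-P-P-P-P) ⇒ (4-4-P-P-P) ⇒ (4-4-4-P-P) ⇒ (4-4-4-4-P) ⇒ (4-4-4-4-4)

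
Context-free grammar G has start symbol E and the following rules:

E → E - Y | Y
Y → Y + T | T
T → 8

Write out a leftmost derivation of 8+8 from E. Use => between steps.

E => Y => Y+T => T+T => 8+T => 8+8

E => Y   [E → Y]
Y => Y+T   [Y → Y + T]
Y+T => T+T   [Y → T]
T+T => 8+T   [T → 8]
8+T => 8+8   [T → 8]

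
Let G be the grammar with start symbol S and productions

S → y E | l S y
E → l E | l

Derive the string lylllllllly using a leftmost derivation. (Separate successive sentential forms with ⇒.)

S ⇒ lSy ⇒ lyEy ⇒ lylEy ⇒ lyllEy ⇒ lylllEy ⇒ lyllllEy ⇒ lylllllEy ⇒ lyllllllEy ⇒ lylllllllEy ⇒ lylllllllly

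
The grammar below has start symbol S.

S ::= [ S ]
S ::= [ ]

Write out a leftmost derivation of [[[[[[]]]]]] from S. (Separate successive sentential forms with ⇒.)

S ⇒ [S]   [S ::= [ S ]]
[S] ⇒ [[S]]   [S ::= [ S ]]
[[S]] ⇒ [[[S]]]   [S ::= [ S ]]
[[[S]]] ⇒ [[[[S]]]]   [S ::= [ S ]]
[[[[S]]]] ⇒ [[[[[S]]]]]   [S ::= [ S ]]
[[[[[S]]]]] ⇒ [[[[[[]]]]]]   [S ::= [ ]]

S ⇒ [S] ⇒ [[S]] ⇒ [[[S]]] ⇒ [[[[S]]]] ⇒ [[[[[S]]]]] ⇒ [[[[[[]]]]]]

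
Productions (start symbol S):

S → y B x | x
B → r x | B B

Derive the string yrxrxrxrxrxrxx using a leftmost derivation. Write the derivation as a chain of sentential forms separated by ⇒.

S ⇒ yBx   [S → y B x]
yBx ⇒ yBBx   [B → B B]
yBBx ⇒ yBBBx   [B → B B]
yBBBx ⇒ yBBBBx   [B → B B]
yBBBBx ⇒ yBBBBBx   [B → B B]
yBBBBBx ⇒ yBBBBBBx   [B → B B]
yBBBBBBx ⇒ yrxBBBBBx   [B → r x]
yrxBBBBBx ⇒ yrxrxBBBBx   [B → r x]
yrxrxBBBBx ⇒ yrxrxrxBBBx   [B → r x]
yrxrxrxBBBx ⇒ yrxrxrxrxBBx   [B → r x]
yrxrxrxrxBBx ⇒ yrxrxrxrxrxBx   [B → r x]
yrxrxrxrxrxBx ⇒ yrxrxrxrxrxrxx   [B → r x]

S⇒yBx⇒yBBx⇒yBBBx⇒yBBBBx⇒yBBBBBx⇒yBBBBBBx⇒yrxBBBBBx⇒yrxrxBBBBx⇒yrxrxrxBBBx⇒yrxrxrxrxBBx⇒yrxrxrxrxrxBx⇒yrxrxrxrxrxrxx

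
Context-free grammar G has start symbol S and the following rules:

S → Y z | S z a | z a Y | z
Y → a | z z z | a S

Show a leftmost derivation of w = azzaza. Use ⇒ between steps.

S ⇒ Sza ⇒ Szaza ⇒ Yzzaza ⇒ azzaza

S ⇒ Sza   [S → S z a]
Sza ⇒ Szaza   [S → S z a]
Szaza ⇒ Yzzaza   [S → Y z]
Yzzaza ⇒ azzaza   [Y → a]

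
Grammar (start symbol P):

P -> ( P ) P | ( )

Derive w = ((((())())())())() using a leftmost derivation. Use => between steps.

P => (P)P   [P -> ( P ) P]
(P)P => ((P)P)P   [P -> ( P ) P]
((P)P)P => (((P)P)P)P   [P -> ( P ) P]
(((P)P)P)P => ((((P)P)P)P)P   [P -> ( P ) P]
((((P)P)P)P)P => ((((())P)P)P)P   [P -> ( )]
((((())P)P)P)P => ((((())())P)P)P   [P -> ( )]
((((())())P)P)P => ((((())())())P)P   [P -> ( )]
((((())())())P)P => ((((())())())())P   [P -> ( )]
((((())())())())P => ((((())())())())()   [P -> ( )]

P => (P)P => ((P)P)P => (((P)P)P)P => ((((P)P)P)P)P => ((((())P)P)P)P => ((((())())P)P)P => ((((())())())P)P => ((((())())())())P => ((((())())())())()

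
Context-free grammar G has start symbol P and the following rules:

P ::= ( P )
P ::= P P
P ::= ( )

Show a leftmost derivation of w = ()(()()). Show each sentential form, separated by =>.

P => PP   [P ::= P P]
PP => ()P   [P ::= ( )]
()P => ()(P)   [P ::= ( P )]
()(P) => ()(PP)   [P ::= P P]
()(PP) => ()(()P)   [P ::= ( )]
()(()P) => ()(()())   [P ::= ( )]

P=>PP=>()P=>()(P)=>()(PP)=>()(()P)=>()(()())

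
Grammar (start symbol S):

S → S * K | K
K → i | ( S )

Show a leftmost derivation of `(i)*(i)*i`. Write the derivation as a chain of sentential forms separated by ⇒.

S ⇒ S*K ⇒ S*K*K ⇒ K*K*K ⇒ (S)*K*K ⇒ (K)*K*K ⇒ (i)*K*K ⇒ (i)*(S)*K ⇒ (i)*(K)*K ⇒ (i)*(i)*K ⇒ (i)*(i)*i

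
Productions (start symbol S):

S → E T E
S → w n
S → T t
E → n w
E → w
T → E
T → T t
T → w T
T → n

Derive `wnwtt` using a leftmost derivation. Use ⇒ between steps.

S⇒Tt⇒wTt⇒wTtt⇒wEtt⇒wnwtt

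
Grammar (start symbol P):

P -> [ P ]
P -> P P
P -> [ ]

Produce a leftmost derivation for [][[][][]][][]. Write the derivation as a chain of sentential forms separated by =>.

P => PP => PPP => []PP => []PPP => [][P]PP => [][PP]PP => [][PPP]PP => [][[]PP]PP => [][[][]P]PP => [][[][][]]PP => [][[][][]][]P => [][[][][]][][]

P => PP   [P -> P P]
PP => PPP   [P -> P P]
PPP => []PP   [P -> [ ]]
[]PP => []PPP   [P -> P P]
[]PPP => [][P]PP   [P -> [ P ]]
[][P]PP => [][PP]PP   [P -> P P]
[][PP]PP => [][PPP]PP   [P -> P P]
[][PPP]PP => [][[]PP]PP   [P -> [ ]]
[][[]PP]PP => [][[][]P]PP   [P -> [ ]]
[][[][]P]PP => [][[][][]]PP   [P -> [ ]]
[][[][][]]PP => [][[][][]][]P   [P -> [ ]]
[][[][][]][]P => [][[][][]][][]   [P -> [ ]]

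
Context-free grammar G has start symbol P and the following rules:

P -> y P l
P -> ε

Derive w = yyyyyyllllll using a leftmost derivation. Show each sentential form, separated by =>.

P => yPl => yyPll => yyyPlll => yyyyPllll => yyyyyPlllll => yyyyyyPllllll => yyyyyyllllll

P => yPl   [P -> y P l]
yPl => yyPll   [P -> y P l]
yyPll => yyyPlll   [P -> y P l]
yyyPlll => yyyyPllll   [P -> y P l]
yyyyPllll => yyyyyPlllll   [P -> y P l]
yyyyyPlllll => yyyyyyPllllll   [P -> y P l]
yyyyyyPllllll => yyyyyyllllll   [P -> ε]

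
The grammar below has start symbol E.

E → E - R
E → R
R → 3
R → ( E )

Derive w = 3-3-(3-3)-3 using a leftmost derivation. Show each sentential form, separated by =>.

E=>E-R=>E-R-R=>E-R-R-R=>R-R-R-R=>3-R-R-R=>3-3-R-R=>3-3-(E)-R=>3-3-(E-R)-R=>3-3-(R-R)-R=>3-3-(3-R)-R=>3-3-(3-3)-R=>3-3-(3-3)-3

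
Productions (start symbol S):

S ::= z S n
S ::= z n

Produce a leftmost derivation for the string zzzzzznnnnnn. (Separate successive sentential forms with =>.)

S => zSn => zzSnn => zzzSnnn => zzzzSnnnn => zzzzzSnnnnn => zzzzzznnnnnn

S => zSn   [S ::= z S n]
zSn => zzSnn   [S ::= z S n]
zzSnn => zzzSnnn   [S ::= z S n]
zzzSnnn => zzzzSnnnn   [S ::= z S n]
zzzzSnnnn => zzzzzSnnnnn   [S ::= z S n]
zzzzzSnnnnn => zzzzzznnnnnn   [S ::= z n]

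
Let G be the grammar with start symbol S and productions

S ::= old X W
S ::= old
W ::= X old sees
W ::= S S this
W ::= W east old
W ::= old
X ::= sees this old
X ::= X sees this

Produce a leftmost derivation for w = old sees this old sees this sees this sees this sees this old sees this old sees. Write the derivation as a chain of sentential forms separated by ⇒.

S ⇒ old X W ⇒ old X sees this W ⇒ old X sees this sees this W ⇒ old X sees this sees this sees this W ⇒ old sees this old sees this sees this sees this W ⇒ old sees this old sees this sees this sees this X old sees ⇒ old sees this old sees this sees this sees this X sees this old sees ⇒ old sees this old sees this sees this sees this sees this old sees this old sees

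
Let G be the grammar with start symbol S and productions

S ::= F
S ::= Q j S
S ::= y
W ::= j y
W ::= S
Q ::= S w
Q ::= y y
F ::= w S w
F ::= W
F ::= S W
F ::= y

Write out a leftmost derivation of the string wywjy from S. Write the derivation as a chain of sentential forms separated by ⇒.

S⇒F⇒SW⇒FW⇒wSwW⇒wywW⇒wywjy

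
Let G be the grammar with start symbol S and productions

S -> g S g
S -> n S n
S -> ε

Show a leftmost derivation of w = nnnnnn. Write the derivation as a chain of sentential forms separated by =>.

S => nSn => nnSnn => nnnSnnn => nnnnnn

S => nSn   [S -> n S n]
nSn => nnSnn   [S -> n S n]
nnSnn => nnnSnnn   [S -> n S n]
nnnSnnn => nnnnnn   [S -> ε]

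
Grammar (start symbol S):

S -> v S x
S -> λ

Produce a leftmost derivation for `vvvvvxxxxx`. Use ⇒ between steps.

S ⇒ vSx ⇒ vvSxx ⇒ vvvSxxx ⇒ vvvvSxxxx ⇒ vvvvvSxxxxx ⇒ vvvvvxxxxx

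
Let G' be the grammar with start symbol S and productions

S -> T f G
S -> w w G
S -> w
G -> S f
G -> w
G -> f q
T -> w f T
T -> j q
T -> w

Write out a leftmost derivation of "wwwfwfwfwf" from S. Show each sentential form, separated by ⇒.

S ⇒ wwG   [S -> w w G]
wwG ⇒ wwSf   [G -> S f]
wwSf ⇒ wwTfGf   [S -> T f G]
wwTfGf ⇒ wwwfTfGf   [T -> w f T]
wwwfTfGf ⇒ wwwfwfTfGf   [T -> w f T]
wwwfwfTfGf ⇒ wwwfwfwfGf   [T -> w]
wwwfwfwfGf ⇒ wwwfwfwfwf   [G -> w]

S ⇒ wwG ⇒ wwSf ⇒ wwTfGf ⇒ wwwfTfGf ⇒ wwwfwfTfGf ⇒ wwwfwfwfGf ⇒ wwwfwfwfwf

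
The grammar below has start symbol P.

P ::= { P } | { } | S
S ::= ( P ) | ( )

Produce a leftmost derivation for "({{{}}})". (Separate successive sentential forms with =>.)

P => S => (P) => ({P}) => ({{P}}) => ({{{}}})

P => S   [P ::= S]
S => (P)   [S ::= ( P )]
(P) => ({P})   [P ::= { P }]
({P}) => ({{P}})   [P ::= { P }]
({{P}}) => ({{{}}})   [P ::= { }]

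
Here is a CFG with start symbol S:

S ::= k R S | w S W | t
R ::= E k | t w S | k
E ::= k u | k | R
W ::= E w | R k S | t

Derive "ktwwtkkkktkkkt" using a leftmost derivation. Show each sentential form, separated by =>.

S=>kRS=>ktwSS=>ktwwSWS=>ktwwtWS=>ktwwtRkSS=>ktwwtEkkSS=>ktwwtRkkSS=>ktwwtEkkkSS=>ktwwtkkkkSS=>ktwwtkkkktS=>ktwwtkkkktkRS=>ktwwtkkkktkEkS=>ktwwtkkkktkkkS=>ktwwtkkkktkkkt

S => kRS   [S ::= k R S]
kRS => ktwSS   [R ::= t w S]
ktwSS => ktwwSWS   [S ::= w S W]
ktwwSWS => ktwwtWS   [S ::= t]
ktwwtWS => ktwwtRkSS   [W ::= R k S]
ktwwtRkSS => ktwwtEkkSS   [R ::= E k]
ktwwtEkkSS => ktwwtRkkSS   [E ::= R]
ktwwtRkkSS => ktwwtEkkkSS   [R ::= E k]
ktwwtEkkkSS => ktwwtkkkkSS   [E ::= k]
ktwwtkkkkSS => ktwwtkkkktS   [S ::= t]
ktwwtkkkktS => ktwwtkkkktkRS   [S ::= k R S]
ktwwtkkkktkRS => ktwwtkkkktkEkS   [R ::= E k]
ktwwtkkkktkEkS => ktwwtkkkktkkkS   [E ::= k]
ktwwtkkkktkkkS => ktwwtkkkktkkkt   [S ::= t]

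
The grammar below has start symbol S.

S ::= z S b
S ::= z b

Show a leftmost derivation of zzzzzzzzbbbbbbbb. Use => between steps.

S => zSb   [S ::= z S b]
zSb => zzSbb   [S ::= z S b]
zzSbb => zzzSbbb   [S ::= z S b]
zzzSbbb => zzzzSbbbb   [S ::= z S b]
zzzzSbbbb => zzzzzSbbbbb   [S ::= z S b]
zzzzzSbbbbb => zzzzzzSbbbbbb   [S ::= z S b]
zzzzzzSbbbbbb => zzzzzzzSbbbbbbb   [S ::= z S b]
zzzzzzzSbbbbbbb => zzzzzzzzbbbbbbbb   [S ::= z b]

S=>zSb=>zzSbb=>zzzSbbb=>zzzzSbbbb=>zzzzzSbbbbb=>zzzzzzSbbbbbb=>zzzzzzzSbbbbbbb=>zzzzzzzzbbbbbbbb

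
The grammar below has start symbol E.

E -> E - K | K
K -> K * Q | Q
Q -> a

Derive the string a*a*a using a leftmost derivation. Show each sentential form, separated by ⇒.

E⇒K⇒K*Q⇒K*Q*Q⇒Q*Q*Q⇒a*Q*Q⇒a*a*Q⇒a*a*a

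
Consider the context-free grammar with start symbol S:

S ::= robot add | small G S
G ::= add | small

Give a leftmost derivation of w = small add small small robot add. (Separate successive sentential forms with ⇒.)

S ⇒ small G S ⇒ small add S ⇒ small add small G S ⇒ small add small small S ⇒ small add small small robot add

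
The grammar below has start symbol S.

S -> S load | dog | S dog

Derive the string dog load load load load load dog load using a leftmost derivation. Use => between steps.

S => S load   [S -> S load]
S load => S dog load   [S -> S dog]
S dog load => S load dog load   [S -> S load]
S load dog load => S load load dog load   [S -> S load]
S load load dog load => S load load load dog load   [S -> S load]
S load load load dog load => S load load load load dog load   [S -> S load]
S load load load load dog load => S load load load load load dog load   [S -> S load]
S load load load load load dog load => dog load load load load load dog load   [S -> dog]

S => S load => S dog load => S load dog load => S load load dog load => S load load load dog load => S load load load load dog load => S load load load load load dog load => dog load load load load load dog load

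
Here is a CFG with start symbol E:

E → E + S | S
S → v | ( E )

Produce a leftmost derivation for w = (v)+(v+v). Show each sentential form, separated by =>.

E => E+S   [E → E + S]
E+S => S+S   [E → S]
S+S => (E)+S   [S → ( E )]
(E)+S => (S)+S   [E → S]
(S)+S => (v)+S   [S → v]
(v)+S => (v)+(E)   [S → ( E )]
(v)+(E) => (v)+(E+S)   [E → E + S]
(v)+(E+S) => (v)+(S+S)   [E → S]
(v)+(S+S) => (v)+(v+S)   [S → v]
(v)+(v+S) => (v)+(v+v)   [S → v]

E=>E+S=>S+S=>(E)+S=>(S)+S=>(v)+S=>(v)+(E)=>(v)+(E+S)=>(v)+(S+S)=>(v)+(v+S)=>(v)+(v+v)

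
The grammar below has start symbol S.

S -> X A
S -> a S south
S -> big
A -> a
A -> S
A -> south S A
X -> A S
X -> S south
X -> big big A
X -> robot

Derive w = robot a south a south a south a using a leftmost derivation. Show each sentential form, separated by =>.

S => X A   [S -> X A]
X A => S south A   [X -> S south]
S south A => X A south A   [S -> X A]
X A south A => S south A south A   [X -> S south]
S south A south A => X A south A south A   [S -> X A]
X A south A south A => S south A south A south A   [X -> S south]
S south A south A south A => X A south A south A south A   [S -> X A]
X A south A south A south A => robot A south A south A south A   [X -> robot]
robot A south A south A south A => robot a south A south A south A   [A -> a]
robot a south A south A south A => robot a south a south A south A   [A -> a]
robot a south a south A south A => robot a south a south a south A   [A -> a]
robot a south a south a south A => robot a south a south a south a   [A -> a]

S => X A => S south A => X A south A => S south A south A => X A south A south A => S south A south A south A => X A south A south A south A => robot A south A south A south A => robot a south A south A south A => robot a south a south A south A => robot a south a south a south A => robot a south a south a south a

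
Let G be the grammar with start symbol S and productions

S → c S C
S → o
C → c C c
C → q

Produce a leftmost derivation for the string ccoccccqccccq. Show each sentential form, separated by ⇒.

S ⇒ cSC   [S → c S C]
cSC ⇒ ccSCC   [S → c S C]
ccSCC ⇒ ccoCC   [S → o]
ccoCC ⇒ ccocCcC   [C → c C c]
ccocCcC ⇒ ccoccCccC   [C → c C c]
ccoccCccC ⇒ ccocccCcccC   [C → c C c]
ccocccCcccC ⇒ ccoccccCccccC   [C → c C c]
ccoccccCccccC ⇒ ccoccccqccccC   [C → q]
ccoccccqccccC ⇒ ccoccccqccccq   [C → q]

S ⇒ cSC ⇒ ccSCC ⇒ ccoCC ⇒ ccocCcC ⇒ ccoccCccC ⇒ ccocccCcccC ⇒ ccoccccCccccC ⇒ ccoccccqccccC ⇒ ccoccccqccccq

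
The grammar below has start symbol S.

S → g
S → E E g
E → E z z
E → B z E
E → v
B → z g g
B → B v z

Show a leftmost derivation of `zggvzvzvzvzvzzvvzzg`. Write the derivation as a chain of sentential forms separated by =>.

S => EEg => BzEEg => BvzzEEg => BvzvzzEEg => BvzvzvzzEEg => BvzvzvzvzzEEg => BvzvzvzvzvzzEEg => zggvzvzvzvzvzzEEg => zggvzvzvzvzvzzvEg => zggvzvzvzvzvzzvEzzg => zggvzvzvzvzvzzvvzzg

S => EEg   [S → E E g]
EEg => BzEEg   [E → B z E]
BzEEg => BvzzEEg   [B → B v z]
BvzzEEg => BvzvzzEEg   [B → B v z]
BvzvzzEEg => BvzvzvzzEEg   [B → B v z]
BvzvzvzzEEg => BvzvzvzvzzEEg   [B → B v z]
BvzvzvzvzzEEg => BvzvzvzvzvzzEEg   [B → B v z]
BvzvzvzvzvzzEEg => zggvzvzvzvzvzzEEg   [B → z g g]
zggvzvzvzvzvzzEEg => zggvzvzvzvzvzzvEg   [E → v]
zggvzvzvzvzvzzvEg => zggvzvzvzvzvzzvEzzg   [E → E z z]
zggvzvzvzvzvzzvEzzg => zggvzvzvzvzvzzvvzzg   [E → v]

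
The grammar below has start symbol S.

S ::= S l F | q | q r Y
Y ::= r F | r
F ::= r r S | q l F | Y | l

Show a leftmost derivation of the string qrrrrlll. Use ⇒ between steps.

S ⇒ SlF ⇒ qrYlF ⇒ qrrFlF ⇒ qrrYlF ⇒ qrrrFlF ⇒ qrrrYlF ⇒ qrrrrFlF ⇒ qrrrrllF ⇒ qrrrrlll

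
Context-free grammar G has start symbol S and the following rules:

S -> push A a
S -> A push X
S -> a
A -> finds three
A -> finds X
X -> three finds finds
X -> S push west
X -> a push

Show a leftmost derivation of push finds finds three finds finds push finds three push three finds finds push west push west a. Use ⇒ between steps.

S ⇒ push A a ⇒ push finds X a ⇒ push finds S push west a ⇒ push finds A push X push west a ⇒ push finds finds X push X push west a ⇒ push finds finds three finds finds push X push west a ⇒ push finds finds three finds finds push S push west push west a ⇒ push finds finds three finds finds push A push X push west push west a ⇒ push finds finds three finds finds push finds three push X push west push west a ⇒ push finds finds three finds finds push finds three push three finds finds push west push west a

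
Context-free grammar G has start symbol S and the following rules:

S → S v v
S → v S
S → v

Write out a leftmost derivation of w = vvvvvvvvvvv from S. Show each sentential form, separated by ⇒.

S ⇒ vS ⇒ vvS ⇒ vvSvv ⇒ vvSvvvv ⇒ vvSvvvvvv ⇒ vvSvvvvvvvv ⇒ vvvvvvvvvvv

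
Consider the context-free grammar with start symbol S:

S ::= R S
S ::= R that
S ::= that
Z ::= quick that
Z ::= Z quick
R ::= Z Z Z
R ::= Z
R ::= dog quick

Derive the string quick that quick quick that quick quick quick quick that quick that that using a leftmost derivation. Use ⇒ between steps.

S ⇒ R S   [S ::= R S]
R S ⇒ Z S   [R ::= Z]
Z S ⇒ Z quick S   [Z ::= Z quick]
Z quick S ⇒ quick that quick S   [Z ::= quick that]
quick that quick S ⇒ quick that quick R that   [S ::= R that]
quick that quick R that ⇒ quick that quick Z Z Z that   [R ::= Z Z Z]
quick that quick Z Z Z that ⇒ quick that quick Z quick Z Z that   [Z ::= Z quick]
quick that quick Z quick Z Z that ⇒ quick that quick Z quick quick Z Z that   [Z ::= Z quick]
quick that quick Z quick quick Z Z that ⇒ quick that quick Z quick quick quick Z Z that   [Z ::= Z quick]
quick that quick Z quick quick quick Z Z that ⇒ quick that quick quick that quick quick quick Z Z that   [Z ::= quick that]
quick that quick quick that quick quick quick Z Z that ⇒ quick that quick quick that quick quick quick quick that Z that   [Z ::= quick that]
quick that quick quick that quick quick quick quick that Z that ⇒ quick that quick quick that quick quick quick quick that quick that that   [Z ::= quick that]

S ⇒ R S ⇒ Z S ⇒ Z quick S ⇒ quick that quick S ⇒ quick that quick R that ⇒ quick that quick Z Z Z that ⇒ quick that quick Z quick Z Z that ⇒ quick that quick Z quick quick Z Z that ⇒ quick that quick Z quick quick quick Z Z that ⇒ quick that quick quick that quick quick quick Z Z that ⇒ quick that quick quick that quick quick quick quick that Z that ⇒ quick that quick quick that quick quick quick quick that quick that that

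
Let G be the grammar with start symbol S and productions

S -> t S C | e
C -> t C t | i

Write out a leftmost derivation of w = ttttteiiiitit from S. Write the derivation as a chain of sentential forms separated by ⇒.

S ⇒ tSC   [S -> t S C]
tSC ⇒ ttSCC   [S -> t S C]
ttSCC ⇒ tttSCCC   [S -> t S C]
tttSCCC ⇒ ttttSCCCC   [S -> t S C]
ttttSCCCC ⇒ tttttSCCCCC   [S -> t S C]
tttttSCCCCC ⇒ ttttteCCCCC   [S -> e]
ttttteCCCCC ⇒ ttttteiCCCC   [C -> i]
ttttteiCCCC ⇒ ttttteiiCCC   [C -> i]
ttttteiiCCC ⇒ ttttteiiiCC   [C -> i]
ttttteiiiCC ⇒ ttttteiiiiC   [C -> i]
ttttteiiiiC ⇒ ttttteiiiitCt   [C -> t C t]
ttttteiiiitCt ⇒ ttttteiiiitit   [C -> i]

S ⇒ tSC ⇒ ttSCC ⇒ tttSCCC ⇒ ttttSCCCC ⇒ tttttSCCCCC ⇒ ttttteCCCCC ⇒ ttttteiCCCC ⇒ ttttteiiCCC ⇒ ttttteiiiCC ⇒ ttttteiiiiC ⇒ ttttteiiiitCt ⇒ ttttteiiiitit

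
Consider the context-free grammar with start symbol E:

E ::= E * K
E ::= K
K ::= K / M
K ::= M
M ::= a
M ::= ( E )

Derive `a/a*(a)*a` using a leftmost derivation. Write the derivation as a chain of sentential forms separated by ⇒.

E⇒E*K⇒E*K*K⇒K*K*K⇒K/M*K*K⇒M/M*K*K⇒a/M*K*K⇒a/a*K*K⇒a/a*M*K⇒a/a*(E)*K⇒a/a*(K)*K⇒a/a*(M)*K⇒a/a*(a)*K⇒a/a*(a)*M⇒a/a*(a)*a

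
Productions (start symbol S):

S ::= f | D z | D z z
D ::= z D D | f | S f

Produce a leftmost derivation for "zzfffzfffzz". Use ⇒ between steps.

S ⇒ Dzz   [S ::= D z z]
Dzz ⇒ zDDzz   [D ::= z D D]
zDDzz ⇒ zzDDDzz   [D ::= z D D]
zzDDDzz ⇒ zzSfDDzz   [D ::= S f]
zzSfDDzz ⇒ zzffDDzz   [S ::= f]
zzffDDzz ⇒ zzffSfDzz   [D ::= S f]
zzffSfDzz ⇒ zzffDzfDzz   [S ::= D z]
zzffDzfDzz ⇒ zzfffzfDzz   [D ::= f]
zzfffzfDzz ⇒ zzfffzfSfzz   [D ::= S f]
zzfffzfSfzz ⇒ zzfffzfffzz   [S ::= f]

S⇒Dzz⇒zDDzz⇒zzDDDzz⇒zzSfDDzz⇒zzffDDzz⇒zzffSfDzz⇒zzffDzfDzz⇒zzfffzfDzz⇒zzfffzfSfzz⇒zzfffzfffzz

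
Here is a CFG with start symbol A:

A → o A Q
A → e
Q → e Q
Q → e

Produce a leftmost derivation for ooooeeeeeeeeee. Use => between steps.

A => oAQ => ooAQQ => oooAQQQ => ooooAQQQQ => ooooeQQQQ => ooooeeQQQQ => ooooeeeQQQQ => ooooeeeeQQQ => ooooeeeeeQQQ => ooooeeeeeeQQ => ooooeeeeeeeQ => ooooeeeeeeeeQ => ooooeeeeeeeeeQ => ooooeeeeeeeeee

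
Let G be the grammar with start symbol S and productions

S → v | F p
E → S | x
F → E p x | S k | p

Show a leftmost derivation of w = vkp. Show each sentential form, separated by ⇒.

S⇒Fp⇒Skp⇒vkp

S ⇒ Fp   [S → F p]
Fp ⇒ Skp   [F → S k]
Skp ⇒ vkp   [S → v]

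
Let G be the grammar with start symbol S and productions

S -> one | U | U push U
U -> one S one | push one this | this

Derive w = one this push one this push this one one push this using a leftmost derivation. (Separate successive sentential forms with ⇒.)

S ⇒ U push U ⇒ one S one push U ⇒ one U push U one push U ⇒ one this push U one push U ⇒ one this push one S one one push U ⇒ one this push one U push U one one push U ⇒ one this push one this push U one one push U ⇒ one this push one this push this one one push U ⇒ one this push one this push this one one push this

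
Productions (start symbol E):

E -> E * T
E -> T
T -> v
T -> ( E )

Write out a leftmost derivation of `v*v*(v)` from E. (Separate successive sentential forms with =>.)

E => E*T => E*T*T => T*T*T => v*T*T => v*v*T => v*v*(E) => v*v*(T) => v*v*(v)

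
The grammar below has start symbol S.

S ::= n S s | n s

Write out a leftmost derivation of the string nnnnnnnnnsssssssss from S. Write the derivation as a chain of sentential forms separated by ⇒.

S ⇒ nSs   [S ::= n S s]
nSs ⇒ nnSss   [S ::= n S s]
nnSss ⇒ nnnSsss   [S ::= n S s]
nnnSsss ⇒ nnnnSssss   [S ::= n S s]
nnnnSssss ⇒ nnnnnSsssss   [S ::= n S s]
nnnnnSsssss ⇒ nnnnnnSssssss   [S ::= n S s]
nnnnnnSssssss ⇒ nnnnnnnSsssssss   [S ::= n S s]
nnnnnnnSsssssss ⇒ nnnnnnnnSssssssss   [S ::= n S s]
nnnnnnnnSssssssss ⇒ nnnnnnnnnsssssssss   [S ::= n s]

S ⇒ nSs ⇒ nnSss ⇒ nnnSsss ⇒ nnnnSssss ⇒ nnnnnSsssss ⇒ nnnnnnSssssss ⇒ nnnnnnnSsssssss ⇒ nnnnnnnnSssssssss ⇒ nnnnnnnnnsssssssss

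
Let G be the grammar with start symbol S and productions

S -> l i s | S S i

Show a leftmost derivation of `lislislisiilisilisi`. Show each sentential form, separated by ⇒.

S ⇒ SSi ⇒ SSiSi ⇒ SSiSiSi ⇒ lisSiSiSi ⇒ lisSSiiSiSi ⇒ lislisSiiSiSi ⇒ lislislisiiSiSi ⇒ lislislisiilisiSi ⇒ lislislisiilisilisi

S ⇒ SSi   [S -> S S i]
SSi ⇒ SSiSi   [S -> S S i]
SSiSi ⇒ SSiSiSi   [S -> S S i]
SSiSiSi ⇒ lisSiSiSi   [S -> l i s]
lisSiSiSi ⇒ lisSSiiSiSi   [S -> S S i]
lisSSiiSiSi ⇒ lislisSiiSiSi   [S -> l i s]
lislisSiiSiSi ⇒ lislislisiiSiSi   [S -> l i s]
lislislisiiSiSi ⇒ lislislisiilisiSi   [S -> l i s]
lislislisiilisiSi ⇒ lislislisiilisilisi   [S -> l i s]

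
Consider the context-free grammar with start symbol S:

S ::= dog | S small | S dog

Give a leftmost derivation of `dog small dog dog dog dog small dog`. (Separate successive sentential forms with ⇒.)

S ⇒ S dog ⇒ S small dog ⇒ S dog small dog ⇒ S dog dog small dog ⇒ S dog dog dog small dog ⇒ S dog dog dog dog small dog ⇒ S small dog dog dog dog small dog ⇒ dog small dog dog dog dog small dog

S ⇒ S dog   [S ::= S dog]
S dog ⇒ S small dog   [S ::= S small]
S small dog ⇒ S dog small dog   [S ::= S dog]
S dog small dog ⇒ S dog dog small dog   [S ::= S dog]
S dog dog small dog ⇒ S dog dog dog small dog   [S ::= S dog]
S dog dog dog small dog ⇒ S dog dog dog dog small dog   [S ::= S dog]
S dog dog dog dog small dog ⇒ S small dog dog dog dog small dog   [S ::= S small]
S small dog dog dog dog small dog ⇒ dog small dog dog dog dog small dog   [S ::= dog]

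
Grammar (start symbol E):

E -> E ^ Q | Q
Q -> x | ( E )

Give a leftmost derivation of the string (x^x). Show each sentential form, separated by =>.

E => Q => (E) => (E^Q) => (Q^Q) => (x^Q) => (x^x)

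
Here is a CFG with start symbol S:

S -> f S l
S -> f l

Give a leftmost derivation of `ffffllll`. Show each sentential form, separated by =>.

S => fSl => ffSll => fffSlll => ffffllll

S => fSl   [S -> f S l]
fSl => ffSll   [S -> f S l]
ffSll => fffSlll   [S -> f S l]
fffSlll => ffffllll   [S -> f l]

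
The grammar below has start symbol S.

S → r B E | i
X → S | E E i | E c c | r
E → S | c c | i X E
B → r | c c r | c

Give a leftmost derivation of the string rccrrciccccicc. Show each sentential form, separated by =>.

S => rBE => rccrE => rccrS => rccrrBE => rccrrcE => rccrrciXE => rccrrciEEiE => rccrrciccEiE => rccrrcicccciE => rccrrciccccicc

S => rBE   [S → r B E]
rBE => rccrE   [B → c c r]
rccrE => rccrS   [E → S]
rccrS => rccrrBE   [S → r B E]
rccrrBE => rccrrcE   [B → c]
rccrrcE => rccrrciXE   [E → i X E]
rccrrciXE => rccrrciEEiE   [X → E E i]
rccrrciEEiE => rccrrciccEiE   [E → c c]
rccrrciccEiE => rccrrcicccciE   [E → c c]
rccrrcicccciE => rccrrciccccicc   [E → c c]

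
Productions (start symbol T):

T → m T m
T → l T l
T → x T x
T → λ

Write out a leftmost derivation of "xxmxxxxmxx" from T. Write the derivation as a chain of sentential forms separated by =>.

T => xTx => xxTxx => xxmTmxx => xxmxTxmxx => xxmxxTxxmxx => xxmxxxxmxx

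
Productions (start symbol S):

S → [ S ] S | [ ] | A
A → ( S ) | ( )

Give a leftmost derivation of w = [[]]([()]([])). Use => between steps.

S=>[S]S=>[[]]S=>[[]]A=>[[]](S)=>[[]]([S]S)=>[[]]([A]S)=>[[]]([()]S)=>[[]]([()]A)=>[[]]([()](S))=>[[]]([()]([]))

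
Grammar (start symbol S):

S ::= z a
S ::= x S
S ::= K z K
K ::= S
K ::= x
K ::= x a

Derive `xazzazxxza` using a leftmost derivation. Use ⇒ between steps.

S ⇒ KzK   [S ::= K z K]
KzK ⇒ SzK   [K ::= S]
SzK ⇒ KzKzK   [S ::= K z K]
KzKzK ⇒ xazKzK   [K ::= x a]
xazKzK ⇒ xazSzK   [K ::= S]
xazSzK ⇒ xazzazK   [S ::= z a]
xazzazK ⇒ xazzazS   [K ::= S]
xazzazS ⇒ xazzazxS   [S ::= x S]
xazzazxS ⇒ xazzazxxS   [S ::= x S]
xazzazxxS ⇒ xazzazxxza   [S ::= z a]

S ⇒ KzK ⇒ SzK ⇒ KzKzK ⇒ xazKzK ⇒ xazSzK ⇒ xazzazK ⇒ xazzazS ⇒ xazzazxS ⇒ xazzazxxS ⇒ xazzazxxza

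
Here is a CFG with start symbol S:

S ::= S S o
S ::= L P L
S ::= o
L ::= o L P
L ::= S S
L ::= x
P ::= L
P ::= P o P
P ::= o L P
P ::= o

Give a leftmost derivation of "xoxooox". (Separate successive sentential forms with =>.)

S => LPL => xPL => xPoPL => xLoPL => xoLPoPL => xoxPoPL => xoxooPL => xoxoooL => xoxooox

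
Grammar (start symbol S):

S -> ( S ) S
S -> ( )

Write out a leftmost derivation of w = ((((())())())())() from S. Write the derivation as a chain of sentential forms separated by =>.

S => (S)S => ((S)S)S => (((S)S)S)S => ((((S)S)S)S)S => ((((())S)S)S)S => ((((())())S)S)S => ((((())())())S)S => ((((())())())())S => ((((())())())())()

S => (S)S   [S -> ( S ) S]
(S)S => ((S)S)S   [S -> ( S ) S]
((S)S)S => (((S)S)S)S   [S -> ( S ) S]
(((S)S)S)S => ((((S)S)S)S)S   [S -> ( S ) S]
((((S)S)S)S)S => ((((())S)S)S)S   [S -> ( )]
((((())S)S)S)S => ((((())())S)S)S   [S -> ( )]
((((())())S)S)S => ((((())())())S)S   [S -> ( )]
((((())())())S)S => ((((())())())())S   [S -> ( )]
((((())())())())S => ((((())())())())()   [S -> ( )]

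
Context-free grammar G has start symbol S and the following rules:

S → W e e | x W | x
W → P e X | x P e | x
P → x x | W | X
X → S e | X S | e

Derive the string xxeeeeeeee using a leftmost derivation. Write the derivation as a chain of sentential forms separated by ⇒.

S ⇒ Wee   [S → W e e]
Wee ⇒ PeXee   [W → P e X]
PeXee ⇒ WeXee   [P → W]
WeXee ⇒ xPeeXee   [W → x P e]
xPeeXee ⇒ xXeeXee   [P → X]
xXeeXee ⇒ xSeeeXee   [X → S e]
xSeeeXee ⇒ xWeeeeeXee   [S → W e e]
xWeeeeeXee ⇒ xxeeeeeXee   [W → x]
xxeeeeeXee ⇒ xxeeeeeeee   [X → e]

S ⇒ Wee ⇒ PeXee ⇒ WeXee ⇒ xPeeXee ⇒ xXeeXee ⇒ xSeeeXee ⇒ xWeeeeeXee ⇒ xxeeeeeXee ⇒ xxeeeeeeee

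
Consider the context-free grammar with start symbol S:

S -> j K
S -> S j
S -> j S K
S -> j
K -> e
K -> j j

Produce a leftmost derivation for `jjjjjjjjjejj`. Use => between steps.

S=>jSK=>jjSKK=>jjjSKKK=>jjjSjKKK=>jjjjKjKKK=>jjjjjjjKKK=>jjjjjjjjjKK=>jjjjjjjjjeK=>jjjjjjjjjejj

S => jSK   [S -> j S K]
jSK => jjSKK   [S -> j S K]
jjSKK => jjjSKKK   [S -> j S K]
jjjSKKK => jjjSjKKK   [S -> S j]
jjjSjKKK => jjjjKjKKK   [S -> j K]
jjjjKjKKK => jjjjjjjKKK   [K -> j j]
jjjjjjjKKK => jjjjjjjjjKK   [K -> j j]
jjjjjjjjjKK => jjjjjjjjjeK   [K -> e]
jjjjjjjjjeK => jjjjjjjjjejj   [K -> j j]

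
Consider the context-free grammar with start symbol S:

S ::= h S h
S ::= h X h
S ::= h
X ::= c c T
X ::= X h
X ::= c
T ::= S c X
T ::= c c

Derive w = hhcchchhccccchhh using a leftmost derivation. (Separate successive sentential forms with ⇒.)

S⇒hSh⇒hhXhh⇒hhXhhh⇒hhccThhh⇒hhccScXhhh⇒hhcchXhcXhhh⇒hhcchXhhcXhhh⇒hhcchchhcXhhh⇒hhcchchhcccThhh⇒hhcchchhccccchhh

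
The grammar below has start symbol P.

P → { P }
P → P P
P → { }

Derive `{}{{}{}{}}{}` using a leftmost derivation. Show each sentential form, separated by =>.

P=>PP=>PPP=>{}PP=>{}{P}P=>{}{PP}P=>{}{PPP}P=>{}{{}PP}P=>{}{{}{}P}P=>{}{{}{}{}}P=>{}{{}{}{}}{}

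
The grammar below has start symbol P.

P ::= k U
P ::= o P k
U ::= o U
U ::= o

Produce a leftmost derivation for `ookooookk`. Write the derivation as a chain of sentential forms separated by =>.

P => oPk   [P ::= o P k]
oPk => ooPkk   [P ::= o P k]
ooPkk => ookUkk   [P ::= k U]
ookUkk => ookoUkk   [U ::= o U]
ookoUkk => ookooUkk   [U ::= o U]
ookooUkk => ookoooUkk   [U ::= o U]
ookoooUkk => ookooookk   [U ::= o]

P=>oPk=>ooPkk=>ookUkk=>ookoUkk=>ookooUkk=>ookoooUkk=>ookooookk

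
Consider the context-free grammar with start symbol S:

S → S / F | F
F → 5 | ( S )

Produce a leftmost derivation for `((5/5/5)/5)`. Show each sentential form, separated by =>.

S => F   [S → F]
F => (S)   [F → ( S )]
(S) => (S/F)   [S → S / F]
(S/F) => (F/F)   [S → F]
(F/F) => ((S)/F)   [F → ( S )]
((S)/F) => ((S/F)/F)   [S → S / F]
((S/F)/F) => ((S/F/F)/F)   [S → S / F]
((S/F/F)/F) => ((F/F/F)/F)   [S → F]
((F/F/F)/F) => ((5/F/F)/F)   [F → 5]
((5/F/F)/F) => ((5/5/F)/F)   [F → 5]
((5/5/F)/F) => ((5/5/5)/F)   [F → 5]
((5/5/5)/F) => ((5/5/5)/5)   [F → 5]

S => F => (S) => (S/F) => (F/F) => ((S)/F) => ((S/F)/F) => ((S/F/F)/F) => ((F/F/F)/F) => ((5/F/F)/F) => ((5/5/F)/F) => ((5/5/5)/F) => ((5/5/5)/5)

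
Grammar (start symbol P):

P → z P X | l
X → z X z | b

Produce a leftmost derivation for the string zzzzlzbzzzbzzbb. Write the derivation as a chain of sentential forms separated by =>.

P => zPX   [P → z P X]
zPX => zzPXX   [P → z P X]
zzPXX => zzzPXXX   [P → z P X]
zzzPXXX => zzzzPXXXX   [P → z P X]
zzzzPXXXX => zzzzlXXXX   [P → l]
zzzzlXXXX => zzzzlzXzXXX   [X → z X z]
zzzzlzXzXXX => zzzzlzbzXXX   [X → b]
zzzzlzbzXXX => zzzzlzbzzXzXX   [X → z X z]
zzzzlzbzzXzXX => zzzzlzbzzzXzzXX   [X → z X z]
zzzzlzbzzzXzzXX => zzzzlzbzzzbzzXX   [X → b]
zzzzlzbzzzbzzXX => zzzzlzbzzzbzzbX   [X → b]
zzzzlzbzzzbzzbX => zzzzlzbzzzbzzbb   [X → b]

P => zPX => zzPXX => zzzPXXX => zzzzPXXXX => zzzzlXXXX => zzzzlzXzXXX => zzzzlzbzXXX => zzzzlzbzzXzXX => zzzzlzbzzzXzzXX => zzzzlzbzzzbzzXX => zzzzlzbzzzbzzbX => zzzzlzbzzzbzzbb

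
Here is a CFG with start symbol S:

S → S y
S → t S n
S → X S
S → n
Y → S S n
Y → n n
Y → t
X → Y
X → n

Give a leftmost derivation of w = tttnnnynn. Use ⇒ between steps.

S⇒XS⇒YS⇒tS⇒ttSn⇒tttSnn⇒tttXSnn⇒tttnSnn⇒tttnXSnn⇒tttnnSnn⇒tttnnSynn⇒tttnnnynn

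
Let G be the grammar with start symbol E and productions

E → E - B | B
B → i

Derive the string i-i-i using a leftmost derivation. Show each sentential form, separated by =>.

E => E-B   [E → E - B]
E-B => E-B-B   [E → E - B]
E-B-B => B-B-B   [E → B]
B-B-B => i-B-B   [B → i]
i-B-B => i-i-B   [B → i]
i-i-B => i-i-i   [B → i]

E => E-B => E-B-B => B-B-B => i-B-B => i-i-B => i-i-i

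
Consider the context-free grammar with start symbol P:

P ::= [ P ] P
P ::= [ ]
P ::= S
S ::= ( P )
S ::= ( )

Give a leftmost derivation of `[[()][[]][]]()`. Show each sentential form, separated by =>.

P => [P]P => [[P]P]P => [[S]P]P => [[()]P]P => [[()][P]P]P => [[()][[]]P]P => [[()][[]][]]P => [[()][[]][]]S => [[()][[]][]]()

P => [P]P   [P ::= [ P ] P]
[P]P => [[P]P]P   [P ::= [ P ] P]
[[P]P]P => [[S]P]P   [P ::= S]
[[S]P]P => [[()]P]P   [S ::= ( )]
[[()]P]P => [[()][P]P]P   [P ::= [ P ] P]
[[()][P]P]P => [[()][[]]P]P   [P ::= [ ]]
[[()][[]]P]P => [[()][[]][]]P   [P ::= [ ]]
[[()][[]][]]P => [[()][[]][]]S   [P ::= S]
[[()][[]][]]S => [[()][[]][]]()   [S ::= ( )]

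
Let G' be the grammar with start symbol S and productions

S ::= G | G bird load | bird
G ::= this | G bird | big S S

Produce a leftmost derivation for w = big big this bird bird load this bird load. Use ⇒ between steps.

S ⇒ G   [S ::= G]
G ⇒ big S S   [G ::= big S S]
big S S ⇒ big G bird load S   [S ::= G bird load]
big G bird load S ⇒ big big S S bird load S   [G ::= big S S]
big big S S bird load S ⇒ big big G S bird load S   [S ::= G]
big big G S bird load S ⇒ big big this S bird load S   [G ::= this]
big big this S bird load S ⇒ big big this bird bird load S   [S ::= bird]
big big this bird bird load S ⇒ big big this bird bird load G bird load   [S ::= G bird load]
big big this bird bird load G bird load ⇒ big big this bird bird load this bird load   [G ::= this]

S ⇒ G ⇒ big S S ⇒ big G bird load S ⇒ big big S S bird load S ⇒ big big G S bird load S ⇒ big big this S bird load S ⇒ big big this bird bird load S ⇒ big big this bird bird load G bird load ⇒ big big this bird bird load this bird load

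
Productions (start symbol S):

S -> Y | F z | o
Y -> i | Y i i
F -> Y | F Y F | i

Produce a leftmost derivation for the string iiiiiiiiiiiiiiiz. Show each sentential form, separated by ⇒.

S ⇒ Fz ⇒ FYFz ⇒ FYFYFz ⇒ YYFYFz ⇒ YiiYFYFz ⇒ YiiiiYFYFz ⇒ YiiiiiiYFYFz ⇒ iiiiiiiYFYFz ⇒ iiiiiiiYiiFYFz ⇒ iiiiiiiYiiiiFYFz ⇒ iiiiiiiiiiiiFYFz ⇒ iiiiiiiiiiiiiYFz ⇒ iiiiiiiiiiiiiiFz ⇒ iiiiiiiiiiiiiiiz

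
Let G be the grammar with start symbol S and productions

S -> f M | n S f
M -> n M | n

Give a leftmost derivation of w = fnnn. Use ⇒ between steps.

S ⇒ fM ⇒ fnM ⇒ fnnM ⇒ fnnn

S ⇒ fM   [S -> f M]
fM ⇒ fnM   [M -> n M]
fnM ⇒ fnnM   [M -> n M]
fnnM ⇒ fnnn   [M -> n]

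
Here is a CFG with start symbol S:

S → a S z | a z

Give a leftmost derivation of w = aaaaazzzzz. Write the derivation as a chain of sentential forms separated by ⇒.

S ⇒ aSz   [S → a S z]
aSz ⇒ aaSzz   [S → a S z]
aaSzz ⇒ aaaSzzz   [S → a S z]
aaaSzzz ⇒ aaaaSzzzz   [S → a S z]
aaaaSzzzz ⇒ aaaaazzzzz   [S → a z]

S ⇒ aSz ⇒ aaSzz ⇒ aaaSzzz ⇒ aaaaSzzzz ⇒ aaaaazzzzz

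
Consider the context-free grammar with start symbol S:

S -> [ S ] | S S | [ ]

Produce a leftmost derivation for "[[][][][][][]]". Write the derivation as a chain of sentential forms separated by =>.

S => [S]   [S -> [ S ]]
[S] => [SS]   [S -> S S]
[SS] => [SSS]   [S -> S S]
[SSS] => [SSSS]   [S -> S S]
[SSSS] => [SSSSS]   [S -> S S]
[SSSSS] => [SSSSSS]   [S -> S S]
[SSSSSS] => [[]SSSSS]   [S -> [ ]]
[[]SSSSS] => [[][]SSSS]   [S -> [ ]]
[[][]SSSS] => [[][][]SSS]   [S -> [ ]]
[[][][]SSS] => [[][][][]SS]   [S -> [ ]]
[[][][][]SS] => [[][][][][]S]   [S -> [ ]]
[[][][][][]S] => [[][][][][][]]   [S -> [ ]]

S=>[S]=>[SS]=>[SSS]=>[SSSS]=>[SSSSS]=>[SSSSSS]=>[[]SSSSS]=>[[][]SSSS]=>[[][][]SSS]=>[[][][][]SS]=>[[][][][][]S]=>[[][][][][][]]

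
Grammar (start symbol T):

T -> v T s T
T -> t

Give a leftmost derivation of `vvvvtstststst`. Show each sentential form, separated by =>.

T=>vTsT=>vvTsTsT=>vvvTsTsTsT=>vvvvTsTsTsTsT=>vvvvtsTsTsTsT=>vvvvtstsTsTsT=>vvvvtststsTsT=>vvvvtstststsT=>vvvvtstststst

T => vTsT   [T -> v T s T]
vTsT => vvTsTsT   [T -> v T s T]
vvTsTsT => vvvTsTsTsT   [T -> v T s T]
vvvTsTsTsT => vvvvTsTsTsTsT   [T -> v T s T]
vvvvTsTsTsTsT => vvvvtsTsTsTsT   [T -> t]
vvvvtsTsTsTsT => vvvvtstsTsTsT   [T -> t]
vvvvtstsTsTsT => vvvvtststsTsT   [T -> t]
vvvvtststsTsT => vvvvtstststsT   [T -> t]
vvvvtstststsT => vvvvtstststst   [T -> t]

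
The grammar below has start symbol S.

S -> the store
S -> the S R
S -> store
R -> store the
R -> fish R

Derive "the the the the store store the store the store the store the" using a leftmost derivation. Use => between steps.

S => the S R => the the S R R => the the the S R R R => the the the the S R R R R => the the the the store R R R R => the the the the store store the R R R => the the the the store store the store the R R => the the the the store store the store the store the R => the the the the store store the store the store the store the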